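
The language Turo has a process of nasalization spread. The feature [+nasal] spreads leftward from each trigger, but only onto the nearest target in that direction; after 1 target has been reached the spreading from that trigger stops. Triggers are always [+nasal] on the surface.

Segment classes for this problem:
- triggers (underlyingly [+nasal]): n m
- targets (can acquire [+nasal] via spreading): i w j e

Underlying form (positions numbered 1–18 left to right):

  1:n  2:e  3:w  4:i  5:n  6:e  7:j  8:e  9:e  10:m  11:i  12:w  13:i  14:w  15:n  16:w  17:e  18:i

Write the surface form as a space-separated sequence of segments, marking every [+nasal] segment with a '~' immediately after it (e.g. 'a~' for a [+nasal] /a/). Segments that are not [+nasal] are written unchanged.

n~ e w i~ n~ e j e e~ m~ i w i w~ n~ w e i

From /n/ at 1 leftward: word edge.
From /n/ at 5 leftward: 4 /i/ → [+nasal]; bound reached.
From /m/ at 10 leftward: 9 /e/ → [+nasal]; bound reached.
From /n/ at 15 leftward: 14 /w/ → [+nasal]; bound reached.
Targets with no active source: positions 2 3 6 7 8 11 12 13 16 17 18 stay [-nasal].
[+nasal] positions on the surface: 1 4 5 9 10 14 15.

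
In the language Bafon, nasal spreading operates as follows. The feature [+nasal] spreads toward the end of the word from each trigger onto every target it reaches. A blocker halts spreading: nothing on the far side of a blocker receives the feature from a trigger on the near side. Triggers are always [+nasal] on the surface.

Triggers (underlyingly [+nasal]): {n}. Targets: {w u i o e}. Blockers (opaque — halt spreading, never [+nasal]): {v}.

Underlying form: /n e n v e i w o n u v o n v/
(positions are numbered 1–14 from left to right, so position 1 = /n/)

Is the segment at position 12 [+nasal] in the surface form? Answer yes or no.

From /n/ at 1 rightward: 2 /e/ → [+nasal]; 3 /n/ is itself a trigger — this domain ends here.
From /n/ at 3 rightward: 4 /v/ blocks.
From /n/ at 9 rightward: 10 /u/ → [+nasal]; 11 /v/ blocks.
From /n/ at 13 rightward: 14 /v/ blocks.
Targets with no active source: positions 5 6 7 8 12 stay [-nasal].
[+nasal] positions on the surface: 1 2 3 9 10 13.

no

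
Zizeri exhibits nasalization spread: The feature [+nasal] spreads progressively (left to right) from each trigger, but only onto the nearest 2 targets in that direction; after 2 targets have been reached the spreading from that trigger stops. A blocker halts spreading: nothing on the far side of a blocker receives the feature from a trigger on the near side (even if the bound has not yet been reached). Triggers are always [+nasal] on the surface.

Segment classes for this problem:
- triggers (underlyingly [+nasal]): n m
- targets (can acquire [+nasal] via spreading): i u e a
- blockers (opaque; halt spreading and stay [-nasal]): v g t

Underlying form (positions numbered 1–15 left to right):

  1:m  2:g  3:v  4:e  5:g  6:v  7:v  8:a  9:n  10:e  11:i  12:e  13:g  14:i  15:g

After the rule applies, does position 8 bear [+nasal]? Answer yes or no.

From /m/ at 1 rightward: 2 /g/ blocks.
From /n/ at 9 rightward: 10 /e/ → [+nasal]; 11 /i/ → [+nasal]; bound reached.
Targets with no active source: positions 4 8 12 14 stay [-nasal].
[+nasal] positions on the surface: 1 9 10 11.

no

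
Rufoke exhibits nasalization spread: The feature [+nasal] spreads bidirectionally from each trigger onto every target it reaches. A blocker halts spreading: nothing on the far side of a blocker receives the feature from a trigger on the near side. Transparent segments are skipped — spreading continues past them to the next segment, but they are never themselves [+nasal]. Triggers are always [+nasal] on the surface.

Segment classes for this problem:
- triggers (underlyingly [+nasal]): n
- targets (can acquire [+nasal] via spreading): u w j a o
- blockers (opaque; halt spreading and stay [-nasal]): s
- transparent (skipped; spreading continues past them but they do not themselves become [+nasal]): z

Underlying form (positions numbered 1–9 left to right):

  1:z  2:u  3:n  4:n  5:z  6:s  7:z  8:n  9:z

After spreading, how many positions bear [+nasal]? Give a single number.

From /n/ at 3 rightward: 4 /n/ is itself a trigger — this domain ends here.
From /n/ at 3 leftward: 2 /u/ → [+nasal]; 1 /z/ transparent; word edge.
From /n/ at 4 rightward: 5 /z/ transparent; 6 /s/ blocks.
From /n/ at 4 leftward: 3 /n/ is itself a trigger — this domain ends here.
From /n/ at 8 rightward: 9 /z/ transparent; word edge.
From /n/ at 8 leftward: 7 /z/ transparent; 6 /s/ blocks.
[+nasal] positions on the surface: 2 3 4 8.

4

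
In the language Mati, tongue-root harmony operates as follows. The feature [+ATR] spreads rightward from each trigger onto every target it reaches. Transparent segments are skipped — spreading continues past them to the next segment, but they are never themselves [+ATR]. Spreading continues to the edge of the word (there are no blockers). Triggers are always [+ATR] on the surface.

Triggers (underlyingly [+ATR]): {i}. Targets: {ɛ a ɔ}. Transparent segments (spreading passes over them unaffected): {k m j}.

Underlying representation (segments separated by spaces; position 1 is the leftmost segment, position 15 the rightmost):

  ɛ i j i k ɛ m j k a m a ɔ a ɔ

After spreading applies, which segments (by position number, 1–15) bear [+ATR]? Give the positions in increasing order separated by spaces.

2 4 6 10 12 13 14 15

From /i/ at 2 rightward: 3 /j/ transparent; 4 /i/ is itself a trigger — this domain ends here.
From /i/ at 4 rightward: 5 /k/ transparent; 6 /ɛ/ → [+ATR]; 7 /m/ transparent; 8 /j/ transparent; 9 /k/ transparent; 10 /a/ → [+ATR]; 11 /m/ transparent; 12 /a/ → [+ATR]; 13 /ɔ/ → [+ATR]; 14 /a/ → [+ATR]; 15 /ɔ/ → [+ATR]; word edge.
Target with no active source: position 1 stays [-ATR].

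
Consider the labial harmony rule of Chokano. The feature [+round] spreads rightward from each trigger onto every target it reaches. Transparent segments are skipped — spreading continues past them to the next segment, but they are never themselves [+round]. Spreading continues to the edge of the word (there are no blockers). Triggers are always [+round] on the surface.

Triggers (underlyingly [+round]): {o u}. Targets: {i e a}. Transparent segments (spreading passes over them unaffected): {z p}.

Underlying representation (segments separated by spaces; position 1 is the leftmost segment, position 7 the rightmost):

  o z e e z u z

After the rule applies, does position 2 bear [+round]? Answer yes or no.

From /o/ at 1 rightward: 2 /z/ transparent; 3 /e/ → [+round]; 4 /e/ → [+round]; 5 /z/ transparent; 6 /u/ is itself a trigger — this domain ends here.
From /u/ at 6 rightward: 7 /z/ transparent; word edge.
[+round] positions on the surface: 1 3 4 6.

no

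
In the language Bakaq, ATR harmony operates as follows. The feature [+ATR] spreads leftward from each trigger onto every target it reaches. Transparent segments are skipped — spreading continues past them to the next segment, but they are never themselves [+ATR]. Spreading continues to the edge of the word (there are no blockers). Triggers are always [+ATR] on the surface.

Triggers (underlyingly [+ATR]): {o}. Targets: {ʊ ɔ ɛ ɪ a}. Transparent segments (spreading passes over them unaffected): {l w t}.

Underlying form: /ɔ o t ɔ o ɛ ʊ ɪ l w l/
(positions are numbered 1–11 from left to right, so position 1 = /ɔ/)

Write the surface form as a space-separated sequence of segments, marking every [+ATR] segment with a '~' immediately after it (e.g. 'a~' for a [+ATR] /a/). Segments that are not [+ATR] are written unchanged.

ɔ~ o~ t ɔ~ o~ ɛ ʊ ɪ l w l

From /o/ at 2 leftward: 1 /ɔ/ → [+ATR]; word edge.
From /o/ at 5 leftward: 4 /ɔ/ → [+ATR]; 3 /t/ transparent; 2 /o/ is itself a trigger — this domain ends here.
Targets with no active source: positions 6 7 8 stay [-ATR].
[+ATR] positions on the surface: 1 2 4 5.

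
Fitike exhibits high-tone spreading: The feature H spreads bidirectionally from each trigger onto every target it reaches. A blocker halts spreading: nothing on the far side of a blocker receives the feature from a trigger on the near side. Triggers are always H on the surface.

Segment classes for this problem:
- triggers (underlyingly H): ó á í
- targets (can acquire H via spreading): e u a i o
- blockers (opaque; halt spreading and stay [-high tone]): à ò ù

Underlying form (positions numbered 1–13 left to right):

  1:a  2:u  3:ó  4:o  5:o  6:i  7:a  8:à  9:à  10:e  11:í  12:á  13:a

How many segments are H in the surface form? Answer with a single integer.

11

From /ó/ at 3 rightward: 4 /o/ → H; 5 /o/ → H; 6 /i/ → H; 7 /a/ → H; 8 /à/ blocks.
From /ó/ at 3 leftward: 2 /u/ → H; 1 /a/ → H; word edge.
From /í/ at 11 rightward: 12 /á/ is itself a trigger — this domain ends here.
From /í/ at 11 leftward: 10 /e/ → H; 9 /à/ blocks.
From /á/ at 12 rightward: 13 /a/ → H; word edge.
From /á/ at 12 leftward: 11 /í/ is itself a trigger — this domain ends here.
H positions on the surface: 1 2 3 4 5 6 7 10 11 12 13.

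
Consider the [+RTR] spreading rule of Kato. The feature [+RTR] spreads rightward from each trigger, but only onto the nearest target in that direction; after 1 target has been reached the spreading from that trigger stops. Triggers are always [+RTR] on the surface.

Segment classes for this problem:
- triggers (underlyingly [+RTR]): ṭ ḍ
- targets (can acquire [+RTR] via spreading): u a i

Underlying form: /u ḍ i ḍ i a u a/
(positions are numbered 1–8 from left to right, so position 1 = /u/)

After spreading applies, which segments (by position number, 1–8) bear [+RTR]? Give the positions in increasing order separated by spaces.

From /ḍ/ at 2 rightward: 3 /i/ → [+RTR]; bound reached.
From /ḍ/ at 4 rightward: 5 /i/ → [+RTR]; bound reached.
Targets with no active source: positions 1 6 7 8 stay [-emphatic].

2 3 4 5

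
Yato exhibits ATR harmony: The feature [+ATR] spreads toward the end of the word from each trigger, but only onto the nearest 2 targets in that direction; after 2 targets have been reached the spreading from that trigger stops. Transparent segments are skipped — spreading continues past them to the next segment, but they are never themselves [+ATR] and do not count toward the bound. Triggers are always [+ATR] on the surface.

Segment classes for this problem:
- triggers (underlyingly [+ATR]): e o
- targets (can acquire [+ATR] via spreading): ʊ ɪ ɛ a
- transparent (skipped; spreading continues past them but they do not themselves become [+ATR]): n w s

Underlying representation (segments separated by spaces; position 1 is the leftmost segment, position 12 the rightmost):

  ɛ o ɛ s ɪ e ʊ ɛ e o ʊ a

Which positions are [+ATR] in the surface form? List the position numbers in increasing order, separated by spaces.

2 3 5 6 7 8 9 10 11 12

From /o/ at 2 rightward: 3 /ɛ/ → [+ATR]; 4 /s/ transparent; 5 /ɪ/ → [+ATR]; bound reached.
From /e/ at 6 rightward: 7 /ʊ/ → [+ATR]; 8 /ɛ/ → [+ATR]; bound reached.
From /e/ at 9 rightward: 10 /o/ is itself a trigger — this domain ends here.
From /o/ at 10 rightward: 11 /ʊ/ → [+ATR]; 12 /a/ → [+ATR]; bound reached.
Target with no active source: position 1 stays [-ATR].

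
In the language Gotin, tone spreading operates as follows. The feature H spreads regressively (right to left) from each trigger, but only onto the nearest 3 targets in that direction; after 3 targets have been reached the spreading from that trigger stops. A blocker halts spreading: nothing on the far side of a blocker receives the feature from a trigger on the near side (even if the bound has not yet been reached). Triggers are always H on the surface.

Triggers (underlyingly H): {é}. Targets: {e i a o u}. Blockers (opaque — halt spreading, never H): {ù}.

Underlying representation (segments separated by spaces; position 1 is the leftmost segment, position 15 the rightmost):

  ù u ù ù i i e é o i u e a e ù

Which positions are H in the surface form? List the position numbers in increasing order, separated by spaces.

5 6 7 8

From /é/ at 8 leftward: 7 /e/ → H; 6 /i/ → H; 5 /i/ → H; bound reached.
Targets with no active source: positions 2 9 10 11 12 13 14 stay [-high tone].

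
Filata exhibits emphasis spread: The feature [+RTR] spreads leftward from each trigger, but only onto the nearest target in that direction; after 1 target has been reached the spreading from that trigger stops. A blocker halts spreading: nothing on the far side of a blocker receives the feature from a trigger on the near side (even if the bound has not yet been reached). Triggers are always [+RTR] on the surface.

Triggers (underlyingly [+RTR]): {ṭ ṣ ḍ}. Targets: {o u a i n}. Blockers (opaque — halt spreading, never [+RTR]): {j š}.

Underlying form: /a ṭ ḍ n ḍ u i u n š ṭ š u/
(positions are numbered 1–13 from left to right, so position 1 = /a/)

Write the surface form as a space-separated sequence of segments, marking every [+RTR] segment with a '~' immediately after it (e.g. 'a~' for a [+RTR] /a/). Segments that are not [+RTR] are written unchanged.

From /ṭ/ at 2 leftward: 1 /a/ → [+RTR]; bound reached.
From /ḍ/ at 3 leftward: 2 /ṭ/ is itself a trigger — this domain ends here.
From /ḍ/ at 5 leftward: 4 /n/ → [+RTR]; bound reached.
From /ṭ/ at 11 leftward: 10 /š/ blocks.
Targets with no active source: positions 6 7 8 9 13 stay [-emphatic].
[+RTR] positions on the surface: 1 2 3 4 5 11.

a~ ṭ~ ḍ~ n~ ḍ~ u i u n š ṭ~ š u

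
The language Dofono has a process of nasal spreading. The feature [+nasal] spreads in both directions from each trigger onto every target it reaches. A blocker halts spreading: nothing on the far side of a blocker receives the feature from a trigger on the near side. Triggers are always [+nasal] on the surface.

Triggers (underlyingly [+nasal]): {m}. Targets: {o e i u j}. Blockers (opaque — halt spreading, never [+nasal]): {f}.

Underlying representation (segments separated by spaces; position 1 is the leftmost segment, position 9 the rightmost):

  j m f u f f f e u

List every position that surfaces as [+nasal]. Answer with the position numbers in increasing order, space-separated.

From /m/ at 2 rightward: 3 /f/ blocks.
From /m/ at 2 leftward: 1 /j/ → [+nasal]; word edge.
Targets with no active source: positions 4 8 9 stay [-nasal].

1 2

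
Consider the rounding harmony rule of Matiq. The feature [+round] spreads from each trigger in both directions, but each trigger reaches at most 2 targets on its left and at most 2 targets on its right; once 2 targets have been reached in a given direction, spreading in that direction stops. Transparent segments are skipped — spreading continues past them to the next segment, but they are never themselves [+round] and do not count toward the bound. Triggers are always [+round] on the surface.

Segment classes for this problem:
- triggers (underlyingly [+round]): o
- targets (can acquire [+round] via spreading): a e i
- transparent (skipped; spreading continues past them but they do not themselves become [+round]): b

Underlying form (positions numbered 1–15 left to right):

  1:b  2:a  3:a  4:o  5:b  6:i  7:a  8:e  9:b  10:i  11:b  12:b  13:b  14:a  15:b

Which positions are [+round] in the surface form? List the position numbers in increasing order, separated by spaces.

2 3 4 6 7

From /o/ at 4 rightward: 5 /b/ transparent; 6 /i/ → [+round]; 7 /a/ → [+round]; bound reached.
From /o/ at 4 leftward: 3 /a/ → [+round]; 2 /a/ → [+round]; bound reached.
Targets with no active source: positions 8 10 14 stay [-round].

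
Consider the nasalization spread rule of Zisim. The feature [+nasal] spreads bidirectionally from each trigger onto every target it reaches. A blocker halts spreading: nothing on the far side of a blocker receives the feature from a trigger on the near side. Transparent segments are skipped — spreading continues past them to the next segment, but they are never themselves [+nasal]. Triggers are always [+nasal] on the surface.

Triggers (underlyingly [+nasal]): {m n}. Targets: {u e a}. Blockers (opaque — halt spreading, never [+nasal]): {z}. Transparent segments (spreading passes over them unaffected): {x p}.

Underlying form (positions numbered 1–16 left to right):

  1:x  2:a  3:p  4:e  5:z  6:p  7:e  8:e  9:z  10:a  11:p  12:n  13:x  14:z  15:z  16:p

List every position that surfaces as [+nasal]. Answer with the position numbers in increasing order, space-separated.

10 12

From /n/ at 12 rightward: 13 /x/ transparent; 14 /z/ blocks.
From /n/ at 12 leftward: 11 /p/ transparent; 10 /a/ → [+nasal]; 9 /z/ blocks.
Targets with no active source: positions 2 4 7 8 stay [-nasal].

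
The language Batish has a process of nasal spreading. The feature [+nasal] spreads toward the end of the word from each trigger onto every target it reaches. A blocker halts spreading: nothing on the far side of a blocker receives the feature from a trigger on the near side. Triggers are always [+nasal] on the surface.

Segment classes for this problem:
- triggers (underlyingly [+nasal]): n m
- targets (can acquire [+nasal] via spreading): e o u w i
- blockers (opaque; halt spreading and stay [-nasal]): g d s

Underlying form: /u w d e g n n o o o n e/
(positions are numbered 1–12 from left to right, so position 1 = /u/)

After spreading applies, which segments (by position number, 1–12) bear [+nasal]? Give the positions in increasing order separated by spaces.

From /n/ at 6 rightward: 7 /n/ is itself a trigger — this domain ends here.
From /n/ at 7 rightward: 8 /o/ → [+nasal]; 9 /o/ → [+nasal]; 10 /o/ → [+nasal]; 11 /n/ is itself a trigger — this domain ends here.
From /n/ at 11 rightward: 12 /e/ → [+nasal]; word edge.
Targets with no active source: positions 1 2 4 stay [-nasal].

6 7 8 9 10 11 12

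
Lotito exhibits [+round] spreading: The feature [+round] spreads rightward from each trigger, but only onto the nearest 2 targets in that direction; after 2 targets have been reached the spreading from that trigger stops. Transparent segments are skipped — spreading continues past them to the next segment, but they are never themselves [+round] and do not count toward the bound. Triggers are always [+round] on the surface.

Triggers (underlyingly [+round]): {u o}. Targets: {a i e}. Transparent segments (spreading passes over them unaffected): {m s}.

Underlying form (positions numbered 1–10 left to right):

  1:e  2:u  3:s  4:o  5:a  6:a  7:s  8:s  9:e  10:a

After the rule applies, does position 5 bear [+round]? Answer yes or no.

From /u/ at 2 rightward: 3 /s/ transparent; 4 /o/ is itself a trigger — this domain ends here.
From /o/ at 4 rightward: 5 /a/ → [+round]; 6 /a/ → [+round]; bound reached.
Targets with no active source: positions 1 9 10 stay [-round].
[+round] positions on the surface: 2 4 5 6.

yes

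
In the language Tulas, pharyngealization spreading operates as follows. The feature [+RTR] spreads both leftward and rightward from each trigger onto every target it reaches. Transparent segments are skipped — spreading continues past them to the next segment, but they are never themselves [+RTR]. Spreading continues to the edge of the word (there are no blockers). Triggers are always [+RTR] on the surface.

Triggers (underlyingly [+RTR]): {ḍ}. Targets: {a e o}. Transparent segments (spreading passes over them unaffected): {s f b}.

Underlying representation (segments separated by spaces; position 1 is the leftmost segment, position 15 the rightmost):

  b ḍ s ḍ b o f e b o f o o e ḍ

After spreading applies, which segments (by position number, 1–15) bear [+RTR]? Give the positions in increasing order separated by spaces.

2 4 6 8 10 12 13 14 15

From /ḍ/ at 2 rightward: 3 /s/ transparent; 4 /ḍ/ is itself a trigger — this domain ends here.
From /ḍ/ at 2 leftward: 1 /b/ transparent; word edge.
From /ḍ/ at 4 rightward: 5 /b/ transparent; 6 /o/ → [+RTR]; 7 /f/ transparent; 8 /e/ → [+RTR]; 9 /b/ transparent; 10 /o/ → [+RTR]; 11 /f/ transparent; 12 /o/ → [+RTR]; 13 /o/ → [+RTR]; 14 /e/ → [+RTR]; 15 /ḍ/ is itself a trigger — this domain ends here.
From /ḍ/ at 4 leftward: 3 /s/ transparent; 2 /ḍ/ is itself a trigger — this domain ends here.
From /ḍ/ at 15 rightward: word edge.
From /ḍ/ at 15 leftward: 14 /e/ → [+RTR]; 13 /o/ → [+RTR]; 12 /o/ → [+RTR]; 11 /f/ transparent; 10 /o/ → [+RTR]; 9 /b/ transparent; 8 /e/ → [+RTR]; 7 /f/ transparent; 6 /o/ → [+RTR]; 5 /b/ transparent; 4 /ḍ/ is itself a trigger — this domain ends here.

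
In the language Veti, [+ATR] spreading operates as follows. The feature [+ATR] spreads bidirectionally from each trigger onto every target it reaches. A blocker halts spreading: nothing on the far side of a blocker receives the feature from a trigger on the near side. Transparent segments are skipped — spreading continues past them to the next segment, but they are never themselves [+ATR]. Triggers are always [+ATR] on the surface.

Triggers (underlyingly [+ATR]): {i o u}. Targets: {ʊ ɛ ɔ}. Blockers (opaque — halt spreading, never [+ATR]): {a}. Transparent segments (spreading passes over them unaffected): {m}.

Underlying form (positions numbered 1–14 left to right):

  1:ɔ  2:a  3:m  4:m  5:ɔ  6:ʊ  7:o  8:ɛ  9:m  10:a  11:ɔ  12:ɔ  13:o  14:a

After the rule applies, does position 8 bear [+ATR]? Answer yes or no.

From /o/ at 7 rightward: 8 /ɛ/ → [+ATR]; 9 /m/ transparent; 10 /a/ blocks.
From /o/ at 7 leftward: 6 /ʊ/ → [+ATR]; 5 /ɔ/ → [+ATR]; 4 /m/ transparent; 3 /m/ transparent; 2 /a/ blocks.
From /o/ at 13 rightward: 14 /a/ blocks.
From /o/ at 13 leftward: 12 /ɔ/ → [+ATR]; 11 /ɔ/ → [+ATR]; 10 /a/ blocks.
Target with no active source: position 1 stays [-ATR].
[+ATR] positions on the surface: 5 6 7 8 11 12 13.

yes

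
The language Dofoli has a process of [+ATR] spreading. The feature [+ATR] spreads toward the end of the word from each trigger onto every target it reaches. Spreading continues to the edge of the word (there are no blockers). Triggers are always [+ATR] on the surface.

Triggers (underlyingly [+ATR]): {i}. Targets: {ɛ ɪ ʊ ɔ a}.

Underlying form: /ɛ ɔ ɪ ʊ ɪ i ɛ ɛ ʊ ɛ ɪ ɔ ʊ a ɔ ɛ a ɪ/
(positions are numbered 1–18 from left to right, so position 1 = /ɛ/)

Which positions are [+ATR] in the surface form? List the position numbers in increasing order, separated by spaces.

6 7 8 9 10 11 12 13 14 15 16 17 18

From /i/ at 6 rightward: 7 /ɛ/ → [+ATR]; 8 /ɛ/ → [+ATR]; 9 /ʊ/ → [+ATR]; 10 /ɛ/ → [+ATR]; 11 /ɪ/ → [+ATR]; 12 /ɔ/ → [+ATR]; 13 /ʊ/ → [+ATR]; 14 /a/ → [+ATR]; 15 /ɔ/ → [+ATR]; 16 /ɛ/ → [+ATR]; 17 /a/ → [+ATR]; 18 /ɪ/ → [+ATR]; word edge.
Targets with no active source: positions 1 2 3 4 5 stay [-ATR].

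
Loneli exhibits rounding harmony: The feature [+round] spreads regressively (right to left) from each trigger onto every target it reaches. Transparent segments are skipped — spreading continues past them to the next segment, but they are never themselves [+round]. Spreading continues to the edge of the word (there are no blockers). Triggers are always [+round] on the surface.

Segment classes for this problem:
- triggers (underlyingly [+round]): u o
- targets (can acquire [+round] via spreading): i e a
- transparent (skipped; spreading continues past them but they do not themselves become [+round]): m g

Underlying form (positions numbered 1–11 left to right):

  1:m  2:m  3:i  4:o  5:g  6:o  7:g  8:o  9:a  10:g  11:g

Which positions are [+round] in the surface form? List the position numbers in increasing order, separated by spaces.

From /o/ at 4 leftward: 3 /i/ → [+round]; 2 /m/ transparent; 1 /m/ transparent; word edge.
From /o/ at 6 leftward: 5 /g/ transparent; 4 /o/ is itself a trigger — this domain ends here.
From /o/ at 8 leftward: 7 /g/ transparent; 6 /o/ is itself a trigger — this domain ends here.
Target with no active source: position 9 stays [-round].

3 4 6 8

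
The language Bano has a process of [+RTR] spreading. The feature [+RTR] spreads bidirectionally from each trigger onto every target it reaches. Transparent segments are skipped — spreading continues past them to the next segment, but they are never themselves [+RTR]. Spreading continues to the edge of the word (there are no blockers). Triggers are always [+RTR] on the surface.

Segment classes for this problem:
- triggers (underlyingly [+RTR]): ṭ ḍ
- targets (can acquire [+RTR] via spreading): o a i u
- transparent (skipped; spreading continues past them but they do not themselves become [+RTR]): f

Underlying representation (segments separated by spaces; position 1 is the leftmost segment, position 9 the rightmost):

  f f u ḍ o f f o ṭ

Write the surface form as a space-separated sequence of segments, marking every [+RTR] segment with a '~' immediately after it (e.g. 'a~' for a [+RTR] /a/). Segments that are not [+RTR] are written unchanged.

From /ḍ/ at 4 rightward: 5 /o/ → [+RTR]; 6 /f/ transparent; 7 /f/ transparent; 8 /o/ → [+RTR]; 9 /ṭ/ is itself a trigger — this domain ends here.
From /ḍ/ at 4 leftward: 3 /u/ → [+RTR]; 2 /f/ transparent; 1 /f/ transparent; word edge.
From /ṭ/ at 9 rightward: word edge.
From /ṭ/ at 9 leftward: 8 /o/ → [+RTR]; 7 /f/ transparent; 6 /f/ transparent; 5 /o/ → [+RTR]; 4 /ḍ/ is itself a trigger — this domain ends here.
[+RTR] positions on the surface: 3 4 5 8 9.

f f u~ ḍ~ o~ f f o~ ṭ~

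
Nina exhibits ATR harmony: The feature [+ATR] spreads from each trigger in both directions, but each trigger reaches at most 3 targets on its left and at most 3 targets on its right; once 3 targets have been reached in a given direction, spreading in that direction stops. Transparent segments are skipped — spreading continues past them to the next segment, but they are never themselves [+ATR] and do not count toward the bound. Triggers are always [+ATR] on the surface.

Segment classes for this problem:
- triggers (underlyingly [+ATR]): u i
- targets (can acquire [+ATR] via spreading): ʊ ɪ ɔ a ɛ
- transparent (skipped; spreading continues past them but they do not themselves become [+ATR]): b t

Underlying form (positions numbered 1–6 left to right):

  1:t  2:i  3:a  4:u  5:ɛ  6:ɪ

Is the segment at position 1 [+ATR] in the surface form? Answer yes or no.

no

From /i/ at 2 rightward: 3 /a/ → [+ATR]; 4 /u/ is itself a trigger — this domain ends here.
From /i/ at 2 leftward: 1 /t/ transparent; word edge.
From /u/ at 4 rightward: 5 /ɛ/ → [+ATR]; 6 /ɪ/ → [+ATR]; word edge.
From /u/ at 4 leftward: 3 /a/ → [+ATR]; 2 /i/ is itself a trigger — this domain ends here.
[+ATR] positions on the surface: 2 3 4 5 6.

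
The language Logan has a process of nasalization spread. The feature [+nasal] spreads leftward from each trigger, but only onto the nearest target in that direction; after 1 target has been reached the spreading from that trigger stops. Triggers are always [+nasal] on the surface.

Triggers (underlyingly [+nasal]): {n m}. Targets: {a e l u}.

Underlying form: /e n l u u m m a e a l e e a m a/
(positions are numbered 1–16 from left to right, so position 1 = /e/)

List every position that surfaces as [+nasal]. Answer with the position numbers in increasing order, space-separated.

From /n/ at 2 leftward: 1 /e/ → [+nasal]; bound reached.
From /m/ at 6 leftward: 5 /u/ → [+nasal]; bound reached.
From /m/ at 7 leftward: 6 /m/ is itself a trigger — this domain ends here.
From /m/ at 15 leftward: 14 /a/ → [+nasal]; bound reached.
Targets with no active source: positions 3 4 8 9 10 11 12 13 16 stay [-nasal].

1 2 5 6 7 14 15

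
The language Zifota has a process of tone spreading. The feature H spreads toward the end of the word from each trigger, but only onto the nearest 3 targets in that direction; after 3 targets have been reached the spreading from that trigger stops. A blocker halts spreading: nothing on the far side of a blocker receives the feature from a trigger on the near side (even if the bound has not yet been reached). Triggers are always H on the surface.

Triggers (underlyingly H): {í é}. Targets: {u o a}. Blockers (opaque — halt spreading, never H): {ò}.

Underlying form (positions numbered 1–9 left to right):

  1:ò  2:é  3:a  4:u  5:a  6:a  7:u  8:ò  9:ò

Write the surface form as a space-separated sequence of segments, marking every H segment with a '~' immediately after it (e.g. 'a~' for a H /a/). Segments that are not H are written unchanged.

ò é~ a~ u~ a~ a u ò ò

From /é/ at 2 rightward: 3 /a/ → H; 4 /u/ → H; 5 /a/ → H; bound reached.
Targets with no active source: positions 6 7 stay [-high tone].
H positions on the surface: 2 3 4 5.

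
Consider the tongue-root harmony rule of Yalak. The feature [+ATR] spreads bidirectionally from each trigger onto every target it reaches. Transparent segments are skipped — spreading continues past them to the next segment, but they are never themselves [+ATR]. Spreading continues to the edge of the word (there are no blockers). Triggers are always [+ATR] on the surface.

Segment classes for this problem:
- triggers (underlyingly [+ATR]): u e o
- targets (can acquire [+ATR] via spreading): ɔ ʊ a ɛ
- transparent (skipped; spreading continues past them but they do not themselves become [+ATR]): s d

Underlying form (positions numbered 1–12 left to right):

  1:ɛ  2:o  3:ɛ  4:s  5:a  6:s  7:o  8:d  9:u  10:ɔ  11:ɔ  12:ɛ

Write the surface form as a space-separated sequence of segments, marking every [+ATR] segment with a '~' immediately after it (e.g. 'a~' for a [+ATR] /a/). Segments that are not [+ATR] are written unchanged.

ɛ~ o~ ɛ~ s a~ s o~ d u~ ɔ~ ɔ~ ɛ~

From /o/ at 2 rightward: 3 /ɛ/ → [+ATR]; 4 /s/ transparent; 5 /a/ → [+ATR]; 6 /s/ transparent; 7 /o/ is itself a trigger — this domain ends here.
From /o/ at 2 leftward: 1 /ɛ/ → [+ATR]; word edge.
From /o/ at 7 rightward: 8 /d/ transparent; 9 /u/ is itself a trigger — this domain ends here.
From /o/ at 7 leftward: 6 /s/ transparent; 5 /a/ → [+ATR]; 4 /s/ transparent; 3 /ɛ/ → [+ATR]; 2 /o/ is itself a trigger — this domain ends here.
From /u/ at 9 rightward: 10 /ɔ/ → [+ATR]; 11 /ɔ/ → [+ATR]; 12 /ɛ/ → [+ATR]; word edge.
From /u/ at 9 leftward: 8 /d/ transparent; 7 /o/ is itself a trigger — this domain ends here.
[+ATR] positions on the surface: 1 2 3 5 7 9 10 11 12.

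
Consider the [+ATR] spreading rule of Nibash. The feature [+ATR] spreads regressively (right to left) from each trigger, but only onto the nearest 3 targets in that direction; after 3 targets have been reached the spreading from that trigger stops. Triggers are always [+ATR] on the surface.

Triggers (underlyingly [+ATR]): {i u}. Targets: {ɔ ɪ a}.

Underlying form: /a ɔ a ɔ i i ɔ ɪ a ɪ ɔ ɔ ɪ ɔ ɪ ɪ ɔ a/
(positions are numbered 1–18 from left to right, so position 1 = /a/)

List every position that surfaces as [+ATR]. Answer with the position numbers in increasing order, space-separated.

2 3 4 5 6

From /i/ at 5 leftward: 4 /ɔ/ → [+ATR]; 3 /a/ → [+ATR]; 2 /ɔ/ → [+ATR]; bound reached.
From /i/ at 6 leftward: 5 /i/ is itself a trigger — this domain ends here.
Targets with no active source: positions 1 7 8 9 10 11 12 13 14 15 16 17 18 stay [-ATR].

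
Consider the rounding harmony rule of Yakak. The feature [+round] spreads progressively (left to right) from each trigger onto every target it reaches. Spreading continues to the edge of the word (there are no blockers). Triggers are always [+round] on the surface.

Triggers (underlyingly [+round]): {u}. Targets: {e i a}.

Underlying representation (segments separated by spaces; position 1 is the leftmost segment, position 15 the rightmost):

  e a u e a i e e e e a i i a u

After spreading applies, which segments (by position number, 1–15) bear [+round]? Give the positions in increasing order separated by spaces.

From /u/ at 3 rightward: 4 /e/ → [+round]; 5 /a/ → [+round]; 6 /i/ → [+round]; 7 /e/ → [+round]; 8 /e/ → [+round]; 9 /e/ → [+round]; 10 /e/ → [+round]; 11 /a/ → [+round]; 12 /i/ → [+round]; 13 /i/ → [+round]; 14 /a/ → [+round]; 15 /u/ is itself a trigger — this domain ends here.
From /u/ at 15 rightward: word edge.
Targets with no active source: positions 1 2 stay [-round].

3 4 5 6 7 8 9 10 11 12 13 14 15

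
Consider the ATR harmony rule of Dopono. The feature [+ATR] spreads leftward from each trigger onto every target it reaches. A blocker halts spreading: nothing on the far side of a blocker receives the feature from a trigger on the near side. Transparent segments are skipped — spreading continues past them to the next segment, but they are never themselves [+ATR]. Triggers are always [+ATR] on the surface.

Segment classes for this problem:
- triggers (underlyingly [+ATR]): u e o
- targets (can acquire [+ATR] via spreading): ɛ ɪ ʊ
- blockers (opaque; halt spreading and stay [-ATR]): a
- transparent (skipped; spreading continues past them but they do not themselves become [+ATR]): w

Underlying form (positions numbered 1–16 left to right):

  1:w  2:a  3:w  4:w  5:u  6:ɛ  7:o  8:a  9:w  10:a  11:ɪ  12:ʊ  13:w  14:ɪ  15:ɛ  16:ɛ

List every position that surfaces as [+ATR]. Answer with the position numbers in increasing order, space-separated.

From /u/ at 5 leftward: 4 /w/ transparent; 3 /w/ transparent; 2 /a/ blocks.
From /o/ at 7 leftward: 6 /ɛ/ → [+ATR]; 5 /u/ is itself a trigger — this domain ends here.
Targets with no active source: positions 11 12 14 15 16 stay [-ATR].

5 6 7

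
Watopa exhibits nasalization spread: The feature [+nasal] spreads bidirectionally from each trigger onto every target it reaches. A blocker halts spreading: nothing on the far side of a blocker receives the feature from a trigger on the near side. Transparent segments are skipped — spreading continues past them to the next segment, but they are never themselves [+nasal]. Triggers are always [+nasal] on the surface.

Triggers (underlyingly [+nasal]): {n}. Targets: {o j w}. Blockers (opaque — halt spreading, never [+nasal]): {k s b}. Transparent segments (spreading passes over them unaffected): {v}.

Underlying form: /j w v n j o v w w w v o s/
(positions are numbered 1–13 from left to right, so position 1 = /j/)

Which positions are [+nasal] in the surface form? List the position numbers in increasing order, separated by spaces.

From /n/ at 4 rightward: 5 /j/ → [+nasal]; 6 /o/ → [+nasal]; 7 /v/ transparent; 8 /w/ → [+nasal]; 9 /w/ → [+nasal]; 10 /w/ → [+nasal]; 11 /v/ transparent; 12 /o/ → [+nasal]; 13 /s/ blocks.
From /n/ at 4 leftward: 3 /v/ transparent; 2 /w/ → [+nasal]; 1 /j/ → [+nasal]; word edge.

1 2 4 5 6 8 9 10 12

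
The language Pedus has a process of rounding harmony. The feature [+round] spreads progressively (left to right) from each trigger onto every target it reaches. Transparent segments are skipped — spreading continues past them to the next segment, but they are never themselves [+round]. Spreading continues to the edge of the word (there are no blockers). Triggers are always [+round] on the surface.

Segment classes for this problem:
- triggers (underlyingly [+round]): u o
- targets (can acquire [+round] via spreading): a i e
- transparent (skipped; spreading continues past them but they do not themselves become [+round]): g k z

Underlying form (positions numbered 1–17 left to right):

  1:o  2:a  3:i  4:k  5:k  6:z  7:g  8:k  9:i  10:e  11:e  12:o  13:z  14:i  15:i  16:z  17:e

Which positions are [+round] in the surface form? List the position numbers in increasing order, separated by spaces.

1 2 3 9 10 11 12 14 15 17

From /o/ at 1 rightward: 2 /a/ → [+round]; 3 /i/ → [+round]; 4 /k/ transparent; 5 /k/ transparent; 6 /z/ transparent; 7 /g/ transparent; 8 /k/ transparent; 9 /i/ → [+round]; 10 /e/ → [+round]; 11 /e/ → [+round]; 12 /o/ is itself a trigger — this domain ends here.
From /o/ at 12 rightward: 13 /z/ transparent; 14 /i/ → [+round]; 15 /i/ → [+round]; 16 /z/ transparent; 17 /e/ → [+round]; word edge.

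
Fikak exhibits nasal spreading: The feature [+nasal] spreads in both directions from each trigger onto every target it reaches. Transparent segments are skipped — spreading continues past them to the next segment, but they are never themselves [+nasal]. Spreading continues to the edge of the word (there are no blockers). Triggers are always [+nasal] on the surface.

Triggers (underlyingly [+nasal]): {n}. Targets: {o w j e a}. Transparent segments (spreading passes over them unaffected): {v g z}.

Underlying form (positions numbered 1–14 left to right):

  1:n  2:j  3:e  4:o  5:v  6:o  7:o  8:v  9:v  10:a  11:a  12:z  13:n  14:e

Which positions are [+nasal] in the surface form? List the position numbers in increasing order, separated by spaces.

From /n/ at 1 rightward: 2 /j/ → [+nasal]; 3 /e/ → [+nasal]; 4 /o/ → [+nasal]; 5 /v/ transparent; 6 /o/ → [+nasal]; 7 /o/ → [+nasal]; 8 /v/ transparent; 9 /v/ transparent; 10 /a/ → [+nasal]; 11 /a/ → [+nasal]; 12 /z/ transparent; 13 /n/ is itself a trigger — this domain ends here.
From /n/ at 1 leftward: word edge.
From /n/ at 13 rightward: 14 /e/ → [+nasal]; word edge.
From /n/ at 13 leftward: 12 /z/ transparent; 11 /a/ → [+nasal]; 10 /a/ → [+nasal]; 9 /v/ transparent; 8 /v/ transparent; 7 /o/ → [+nasal]; 6 /o/ → [+nasal]; 5 /v/ transparent; 4 /o/ → [+nasal]; 3 /e/ → [+nasal]; 2 /j/ → [+nasal]; 1 /n/ is itself a trigger — this domain ends here.

1 2 3 4 6 7 10 11 13 14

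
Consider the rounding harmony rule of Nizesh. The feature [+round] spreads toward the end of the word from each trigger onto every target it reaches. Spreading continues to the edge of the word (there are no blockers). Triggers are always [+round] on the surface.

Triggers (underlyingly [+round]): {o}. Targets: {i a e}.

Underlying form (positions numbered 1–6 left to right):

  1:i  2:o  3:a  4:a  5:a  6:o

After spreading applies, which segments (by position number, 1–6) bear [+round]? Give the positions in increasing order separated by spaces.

2 3 4 5 6

From /o/ at 2 rightward: 3 /a/ → [+round]; 4 /a/ → [+round]; 5 /a/ → [+round]; 6 /o/ is itself a trigger — this domain ends here.
From /o/ at 6 rightward: word edge.
Target with no active source: position 1 stays [-round].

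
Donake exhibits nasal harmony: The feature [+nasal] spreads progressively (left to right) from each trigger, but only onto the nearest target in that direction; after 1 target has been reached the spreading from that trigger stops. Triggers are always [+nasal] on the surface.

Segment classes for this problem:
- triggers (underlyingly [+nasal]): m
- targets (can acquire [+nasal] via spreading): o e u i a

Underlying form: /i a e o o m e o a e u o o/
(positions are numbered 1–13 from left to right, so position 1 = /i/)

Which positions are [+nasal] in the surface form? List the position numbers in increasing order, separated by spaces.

6 7

From /m/ at 6 rightward: 7 /e/ → [+nasal]; bound reached.
Targets with no active source: positions 1 2 3 4 5 8 9 10 11 12 13 stay [-nasal].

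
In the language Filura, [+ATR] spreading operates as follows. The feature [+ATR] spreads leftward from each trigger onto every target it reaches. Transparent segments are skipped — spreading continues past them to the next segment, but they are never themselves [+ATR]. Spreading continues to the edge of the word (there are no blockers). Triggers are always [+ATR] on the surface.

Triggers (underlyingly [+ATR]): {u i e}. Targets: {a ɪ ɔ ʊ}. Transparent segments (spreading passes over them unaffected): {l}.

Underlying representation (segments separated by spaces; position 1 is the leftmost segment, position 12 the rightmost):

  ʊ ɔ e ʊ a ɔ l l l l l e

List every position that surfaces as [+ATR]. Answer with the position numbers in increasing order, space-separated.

1 2 3 4 5 6 12

From /e/ at 3 leftward: 2 /ɔ/ → [+ATR]; 1 /ʊ/ → [+ATR]; word edge.
From /e/ at 12 leftward: 11 /l/ transparent; 10 /l/ transparent; 9 /l/ transparent; 8 /l/ transparent; 7 /l/ transparent; 6 /ɔ/ → [+ATR]; 5 /a/ → [+ATR]; 4 /ʊ/ → [+ATR]; 3 /e/ is itself a trigger — this domain ends here.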